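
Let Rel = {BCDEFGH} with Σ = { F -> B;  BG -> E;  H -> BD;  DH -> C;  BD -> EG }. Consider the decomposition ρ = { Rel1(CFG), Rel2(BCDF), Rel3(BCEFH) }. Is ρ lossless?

Chase test. Columns are BCDEFGH; row i has aⱼ where attribute j ∈ Reli, else bᵢⱼ.
Initial tableau (one row per fragment):
  row 1: b11 a2 b13 b14 a5 a6 b17
  row 2: a1 a2 a3 b24 a5 b26 b27
  row 3: a1 a2 b33 a4 a5 b36 a7
Rows 1 and 2 agree on F; apply F→B and equate their B entries.
No row becomes fully distinguished — the join is lossy.

No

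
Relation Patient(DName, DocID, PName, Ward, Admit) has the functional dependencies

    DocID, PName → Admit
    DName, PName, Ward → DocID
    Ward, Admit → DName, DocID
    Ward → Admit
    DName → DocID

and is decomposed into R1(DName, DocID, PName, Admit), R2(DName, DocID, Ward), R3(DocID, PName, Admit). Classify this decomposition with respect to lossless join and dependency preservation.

Lossless test (chase): applying each FD to every pair of rows produces no changes in the tableau, so no row becomes fully distinguished — the join is lossy.
Dependency preservation: the restricted closure of {Ward} across the fragments never reaches {Admit}, so Ward → Admit cannot be enforced without a join — not preserved.

lossy and not dependency-preserving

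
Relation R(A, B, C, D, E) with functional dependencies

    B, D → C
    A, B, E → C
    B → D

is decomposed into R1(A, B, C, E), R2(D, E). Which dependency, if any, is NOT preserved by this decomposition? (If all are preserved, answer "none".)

B → D

Check B → D: no single fragment contains all of {B, D}, and the restricted closure of {B} across the fragments never reaches {D}.
B, D → C is preserved.
A, B, E → C is preserved.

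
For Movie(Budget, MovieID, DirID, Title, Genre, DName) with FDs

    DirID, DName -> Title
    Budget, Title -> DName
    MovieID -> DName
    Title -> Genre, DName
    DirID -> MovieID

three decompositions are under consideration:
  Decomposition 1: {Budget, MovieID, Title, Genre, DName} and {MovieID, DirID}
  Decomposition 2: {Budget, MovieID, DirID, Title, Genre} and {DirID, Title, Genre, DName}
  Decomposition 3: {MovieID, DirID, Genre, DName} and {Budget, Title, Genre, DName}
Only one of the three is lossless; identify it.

Decomposition 1: common = {MovieID}, closure = {MovieID, DName} → lossy.
Decomposition 2: common = {DirID, Title, Genre}, closure = {MovieID, DirID, Title, Genre, DName} → lossless.
Decomposition 3: common = {Genre, DName}, closure = {Genre, DName} → lossy.

Decomposition 2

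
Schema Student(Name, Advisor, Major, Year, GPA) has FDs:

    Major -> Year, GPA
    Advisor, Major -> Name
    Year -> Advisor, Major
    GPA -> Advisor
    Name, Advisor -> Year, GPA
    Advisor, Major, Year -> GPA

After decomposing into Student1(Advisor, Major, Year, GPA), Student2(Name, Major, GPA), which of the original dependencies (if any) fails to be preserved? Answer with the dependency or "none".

Check Name, Advisor → Year, GPA: no single fragment contains all of {Name, Advisor, Year, GPA}, and the restricted closure of {Name, Advisor} across the fragments never reaches {Year, GPA}.
Major → Year, GPA is preserved.
Advisor, Major → Name is preserved.
Year → Advisor, Major is preserved.
GPA → Advisor is preserved.
Advisor, Major, Year → GPA is preserved.

Name, Advisor -> Year, GPA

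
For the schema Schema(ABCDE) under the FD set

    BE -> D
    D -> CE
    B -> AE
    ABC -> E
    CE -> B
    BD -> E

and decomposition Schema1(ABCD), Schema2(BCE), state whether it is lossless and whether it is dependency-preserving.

lossless and dependency-preserving

Lossless test: (BC)⁺ = {ABCDE}, which contains all of one fragment — lossless.
Dependency preservation: BE → D; D → CE; B → AE; ABC → E; BD → E are not contained in any single fragment, but the restricted closure of each left-hand side across the fragments still reaches the right-hand side; the remaining FDs each lie inside some fragment. All dependencies are preserved.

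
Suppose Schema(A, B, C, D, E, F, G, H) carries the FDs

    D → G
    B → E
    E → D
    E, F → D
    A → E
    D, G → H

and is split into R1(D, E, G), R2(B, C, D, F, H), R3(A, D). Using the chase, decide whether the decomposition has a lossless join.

Chase test. Columns are A, B, C, D, E, F, G, H; row i has aⱼ where attribute j ∈ Ri, else bᵢⱼ.
Initial tableau (one row per fragment):
  row 1: b11 b12 b13 a4 a5 b16 a7 b18
  row 2: b21 a2 a3 a4 b25 a6 b27 a8
  row 3: a1 b32 b33 a4 b35 b36 b37 b38
Rows 1 and 2 agree on D; apply D→G and equate their G entries.
Rows 1 and 3 agree on D; apply D→G and equate their G entries.
Rows 1 and 2 agree on D, G; apply D, G→H and equate their H entries.
Rows 1 and 3 agree on D, G; apply D, G→H and equate their H entries.
No row becomes fully distinguished — the join is lossy.

No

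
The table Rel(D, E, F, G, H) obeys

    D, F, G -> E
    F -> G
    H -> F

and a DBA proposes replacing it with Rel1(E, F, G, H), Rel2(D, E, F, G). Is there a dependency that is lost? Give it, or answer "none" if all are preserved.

none

D, F, G → E lies within Rel2.
F → G lies within Rel1.
H → F lies within Rel1.
Every dependency is enforceable on the fragments, so the decomposition is dependency-preserving.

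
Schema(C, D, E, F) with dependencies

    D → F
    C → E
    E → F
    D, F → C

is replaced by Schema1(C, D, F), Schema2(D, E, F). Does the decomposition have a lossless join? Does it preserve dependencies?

lossless but not dependency-preserving

Lossless test: (D, F)⁺ = {C, D, E, F}, which contains all of one fragment — lossless.
Dependency preservation: the restricted closure of {C} across the fragments never reaches {E}, so C → E cannot be enforced without a join — not preserved.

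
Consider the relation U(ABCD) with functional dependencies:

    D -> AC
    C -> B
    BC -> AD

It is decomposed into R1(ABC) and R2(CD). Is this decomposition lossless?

Common attributes: R1 ∩ R2 = {C}.
Closure of {C}: C → B applies, adding B; BC → AD applies, adding AD. So (C)⁺ = {ABCD}.
This closure contains every attribute of R1, so R1 ∩ R2 → R1. The join is lossless.

Yes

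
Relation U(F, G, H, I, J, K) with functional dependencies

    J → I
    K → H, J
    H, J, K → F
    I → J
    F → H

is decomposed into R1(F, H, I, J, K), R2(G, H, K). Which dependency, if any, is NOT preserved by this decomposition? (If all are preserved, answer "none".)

none

J → I lies within R1.
K → H, J lies within R1.
H, J, K → F lies within R1.
I → J lies within R1.
F → H lies within R1.
Every dependency is enforceable on the fragments, so the decomposition is dependency-preserving.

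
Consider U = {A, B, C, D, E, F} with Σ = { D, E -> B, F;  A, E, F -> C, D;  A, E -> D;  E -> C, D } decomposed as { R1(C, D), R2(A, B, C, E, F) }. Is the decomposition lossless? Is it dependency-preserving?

lossy and not dependency-preserving

Lossless test: (C)⁺ = {C}, which is a superkey of neither fragment — lossy.
Dependency preservation: the restricted closure of {A, E, F} across the fragments never reaches {C, D}, so A, E, F → C, D cannot be enforced without a join — not preserved.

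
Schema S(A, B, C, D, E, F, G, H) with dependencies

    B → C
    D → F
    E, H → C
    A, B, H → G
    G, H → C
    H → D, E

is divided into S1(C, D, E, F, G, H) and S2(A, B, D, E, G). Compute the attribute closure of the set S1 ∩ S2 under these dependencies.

D, E, F, G

S1 ∩ S2 = {D, E, G}.
D → F applies, adding F
Closure: {D, E, F, G}.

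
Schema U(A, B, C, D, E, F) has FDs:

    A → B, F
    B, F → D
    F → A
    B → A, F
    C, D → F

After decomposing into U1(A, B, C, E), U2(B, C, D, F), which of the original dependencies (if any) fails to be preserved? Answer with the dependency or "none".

A → B, F: restricted closure across fragments reaches B, F.
B, F → D lies within U2.
F → A: restricted closure across fragments reaches A.
B → A, F: restricted closure across fragments reaches A, F.
C, D → F lies within U2.
Every dependency is enforceable on the fragments, so the decomposition is dependency-preserving.

none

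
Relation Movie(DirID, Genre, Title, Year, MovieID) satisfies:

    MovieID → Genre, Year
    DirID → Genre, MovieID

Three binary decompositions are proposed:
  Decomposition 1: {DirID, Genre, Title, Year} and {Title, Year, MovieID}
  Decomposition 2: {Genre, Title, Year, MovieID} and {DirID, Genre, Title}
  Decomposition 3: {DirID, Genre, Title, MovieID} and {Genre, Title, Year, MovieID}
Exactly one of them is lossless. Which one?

Decomposition 3

Decomposition 1: common = {Title, Year}, closure = {Title, Year} → lossy.
Decomposition 2: common = {Genre, Title}, closure = {Genre, Title} → lossy.
Decomposition 3: common = {Genre, Title, MovieID}, closure = {Genre, Title, Year, MovieID} → lossless.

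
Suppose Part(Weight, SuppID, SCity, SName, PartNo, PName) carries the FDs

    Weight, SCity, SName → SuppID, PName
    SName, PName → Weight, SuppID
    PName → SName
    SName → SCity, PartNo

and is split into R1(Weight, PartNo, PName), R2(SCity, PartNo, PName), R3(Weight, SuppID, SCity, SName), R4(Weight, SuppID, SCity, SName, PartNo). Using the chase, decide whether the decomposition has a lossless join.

Chase test. Columns are Weight, SuppID, SCity, SName, PartNo, PName; row i has aⱼ where attribute j ∈ Ri, else bᵢⱼ.
Initial tableau (one row per fragment):
  row 1: a1 b12 b13 b14 a5 a6
  row 2: b21 b22 a3 b24 a5 a6
  row 3: a1 a2 a3 a4 b35 b36
  row 4: a1 a2 a3 a4 a5 b46
Rows 3 and 4 agree on Weight, SCity, SName; apply Weight, SCity, SName→SuppID, PName and equate their SuppID, PName entries.
Rows 1 and 2 agree on PName; apply PName→SName and equate their SName entries.
Rows 1 and 2 agree on SName; apply SName→SCity, PartNo and equate their SCity, PartNo entries.
Rows 3 and 4 agree on SName; apply SName→SCity, PartNo and equate their SCity, PartNo entries.
Rows 1 and 2 agree on SName, PName; apply SName, PName→Weight, SuppID and equate their Weight, SuppID entries.
No row becomes fully distinguished — the join is lossy.

No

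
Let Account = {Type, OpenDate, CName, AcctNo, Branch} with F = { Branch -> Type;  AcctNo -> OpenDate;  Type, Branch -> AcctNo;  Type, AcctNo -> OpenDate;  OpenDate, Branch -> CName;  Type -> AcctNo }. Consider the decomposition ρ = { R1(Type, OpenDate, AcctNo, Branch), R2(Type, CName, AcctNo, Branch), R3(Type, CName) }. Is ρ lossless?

Yes

Chase test. Columns are Type, OpenDate, CName, AcctNo, Branch; row i has aⱼ where attribute j ∈ Ri, else bᵢⱼ.
Initial tableau (one row per fragment):
  row 1: a1 a2 b13 a4 a5
  row 2: a1 b22 a3 a4 a5
  row 3: a1 b32 a3 b34 b35
Rows 1 and 2 agree on AcctNo; apply AcctNo→OpenDate and equate their OpenDate entries.
Rows 1 and 2 agree on OpenDate, Branch; apply OpenDate, Branch→CName and equate their CName entries.
Rows 1 and 3 agree on Type; apply Type→AcctNo and equate their AcctNo entries.
Rows 1 and 3 agree on AcctNo; apply AcctNo→OpenDate and equate their OpenDate entries.
Row 1 is now all distinguished symbols — the join is lossless.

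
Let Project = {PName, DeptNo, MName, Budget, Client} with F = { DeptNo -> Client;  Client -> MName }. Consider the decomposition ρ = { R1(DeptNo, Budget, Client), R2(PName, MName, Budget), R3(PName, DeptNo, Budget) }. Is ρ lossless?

Chase test. Columns are PName, DeptNo, MName, Budget, Client; row i has aⱼ where attribute j ∈ Ri, else bᵢⱼ.
Initial tableau (one row per fragment):
  row 1: b11 a2 b13 a4 a5
  row 2: a1 b22 a3 a4 b25
  row 3: a1 a2 b33 a4 b35
Rows 1 and 3 agree on DeptNo; apply DeptNo→Client and equate their Client entries.
Rows 1 and 3 agree on Client; apply Client→MName and equate their MName entries.
No row becomes fully distinguished — the join is lossy.

No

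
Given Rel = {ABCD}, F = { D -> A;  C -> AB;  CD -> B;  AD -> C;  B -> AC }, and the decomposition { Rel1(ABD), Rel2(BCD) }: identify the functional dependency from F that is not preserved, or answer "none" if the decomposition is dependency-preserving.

none

D → A lies within Rel1.
C → AB: restricted closure across fragments reaches AB.
CD → B lies within Rel2.
AD → C: restricted closure across fragments reaches C.
B → AC: restricted closure across fragments reaches AC.
Every dependency is enforceable on the fragments, so the decomposition is dependency-preserving.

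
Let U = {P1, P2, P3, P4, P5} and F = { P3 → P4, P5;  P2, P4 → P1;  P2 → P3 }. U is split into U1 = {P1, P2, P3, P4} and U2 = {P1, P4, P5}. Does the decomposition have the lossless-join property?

Common attributes: U1 ∩ U2 = {P1, P4}.
No dependency enlarges {P1, P4}, so (P1, P4)⁺ = {P1, P4}.
The closure contains neither all of U1 = {P1, P2, P3, P4} nor all of U2 = {P1, P4, P5}, so the common attributes are not a superkey of either fragment. The join is lossy.

No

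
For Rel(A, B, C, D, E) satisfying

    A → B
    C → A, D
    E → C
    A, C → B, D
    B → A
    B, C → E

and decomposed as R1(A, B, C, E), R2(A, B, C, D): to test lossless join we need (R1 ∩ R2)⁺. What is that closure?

R1 ∩ R2 = {A, B, C}.
C → A, D applies, adding D
B, C → E applies, adding E
Closure: {A, B, C, D, E}.

A, B, C, D, E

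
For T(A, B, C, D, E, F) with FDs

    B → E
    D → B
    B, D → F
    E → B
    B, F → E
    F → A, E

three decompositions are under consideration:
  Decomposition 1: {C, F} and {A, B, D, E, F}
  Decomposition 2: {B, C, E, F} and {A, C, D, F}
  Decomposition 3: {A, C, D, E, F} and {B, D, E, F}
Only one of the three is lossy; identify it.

Decomposition 1

Decomposition 1: common = {F}, closure = {A, B, E, F} → lossy.
Decomposition 2: common = {C, F}, closure = {A, B, C, E, F} → lossless.
Decomposition 3: common = {D, E, F}, closure = {A, B, D, E, F} → lossless.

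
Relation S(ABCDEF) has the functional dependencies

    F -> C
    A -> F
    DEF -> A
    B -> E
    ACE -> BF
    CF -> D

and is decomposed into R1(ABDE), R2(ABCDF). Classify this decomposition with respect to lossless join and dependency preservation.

lossless but not dependency-preserving

Lossless test: (ABD)⁺ = {ABCDEF}, which contains all of one fragment — lossless.
Dependency preservation: the restricted closure of {DEF} across the fragments never reaches {A}, so DEF → A cannot be enforced without a join — not preserved.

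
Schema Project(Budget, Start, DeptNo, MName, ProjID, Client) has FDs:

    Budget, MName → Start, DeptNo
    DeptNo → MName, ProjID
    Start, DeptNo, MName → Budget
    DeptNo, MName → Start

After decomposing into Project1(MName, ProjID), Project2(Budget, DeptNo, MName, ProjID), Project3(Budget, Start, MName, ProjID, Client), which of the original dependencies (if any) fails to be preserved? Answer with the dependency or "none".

none

Budget, MName → Start, DeptNo: restricted closure across fragments reaches Start, DeptNo.
DeptNo → MName, ProjID lies within Project2.
Start, DeptNo, MName → Budget: restricted closure across fragments reaches Budget.
DeptNo, MName → Start: restricted closure across fragments reaches Start.
Every dependency is enforceable on the fragments, so the decomposition is dependency-preserving.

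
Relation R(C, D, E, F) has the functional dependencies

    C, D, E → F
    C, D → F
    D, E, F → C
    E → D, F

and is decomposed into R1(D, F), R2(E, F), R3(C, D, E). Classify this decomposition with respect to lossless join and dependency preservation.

Lossless test (chase): Rows 2 and 3 agree on E; apply E→D, F and equate their D, F entries. Rows 2 and 3 agree on D, E, F; apply D, E, F→C and equate their C entries. Row 2 is now all distinguished symbols — the join is lossless.
Dependency preservation: the restricted closure of {C, D} across the fragments never reaches {F}, so C, D → F cannot be enforced without a join — not preserved.

lossless but not dependency-preserving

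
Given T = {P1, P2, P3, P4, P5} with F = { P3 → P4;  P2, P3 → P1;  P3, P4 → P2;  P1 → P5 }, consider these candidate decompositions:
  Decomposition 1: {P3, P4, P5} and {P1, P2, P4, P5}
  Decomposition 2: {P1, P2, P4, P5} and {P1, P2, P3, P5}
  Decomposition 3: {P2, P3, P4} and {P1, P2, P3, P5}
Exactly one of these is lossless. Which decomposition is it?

Decomposition 1: common = {P4, P5}, closure = {P4, P5} → lossy.
Decomposition 2: common = {P1, P2, P5}, closure = {P1, P2, P5} → lossy.
Decomposition 3: common = {P2, P3}, closure = {P1, P2, P3, P4, P5} → lossless.

Decomposition 3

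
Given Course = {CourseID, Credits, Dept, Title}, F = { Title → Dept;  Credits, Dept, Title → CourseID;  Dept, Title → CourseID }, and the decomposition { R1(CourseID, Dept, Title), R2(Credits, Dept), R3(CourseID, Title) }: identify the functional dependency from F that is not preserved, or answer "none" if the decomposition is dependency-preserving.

Title → Dept lies within R1.
Credits, Dept, Title → CourseID: restricted closure across fragments reaches CourseID.
Dept, Title → CourseID lies within R1.
Every dependency is enforceable on the fragments, so the decomposition is dependency-preserving.

none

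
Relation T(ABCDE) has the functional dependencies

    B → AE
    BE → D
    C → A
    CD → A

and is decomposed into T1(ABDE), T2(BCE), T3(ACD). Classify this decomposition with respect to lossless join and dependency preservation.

Lossless test (chase): Rows 1 and 2 agree on B; apply B→AE and equate their AE entries. Rows 1 and 2 agree on BE; apply BE→D and equate their D entries. Row 2 is now all distinguished symbols — the join is lossless.
Dependency preservation: every FD's attributes lie within a single fragment, so each can be enforced locally — preserved.

lossless and dependency-preserving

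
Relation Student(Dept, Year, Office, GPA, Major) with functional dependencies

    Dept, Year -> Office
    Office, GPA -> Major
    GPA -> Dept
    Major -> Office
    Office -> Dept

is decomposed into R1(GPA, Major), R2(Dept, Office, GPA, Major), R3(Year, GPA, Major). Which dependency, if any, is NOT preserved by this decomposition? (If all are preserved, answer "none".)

Check Dept, Year → Office: no single fragment contains all of {Dept, Year, Office}, and the restricted closure of {Dept, Year} across the fragments never reaches {Office}.
Office, GPA → Major is preserved.
GPA → Dept is preserved.
Major → Office is preserved.
Office → Dept is preserved.

Dept, Year -> Office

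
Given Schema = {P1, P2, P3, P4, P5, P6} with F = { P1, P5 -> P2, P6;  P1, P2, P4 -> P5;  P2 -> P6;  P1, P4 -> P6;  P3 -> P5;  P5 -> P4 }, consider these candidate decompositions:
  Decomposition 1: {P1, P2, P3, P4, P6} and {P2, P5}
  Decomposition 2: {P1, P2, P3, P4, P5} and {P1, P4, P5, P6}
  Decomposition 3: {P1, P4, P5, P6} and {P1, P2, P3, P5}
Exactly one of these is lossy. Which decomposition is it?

Decomposition 1: common = {P2}, closure = {P2, P6} → lossy.
Decomposition 2: common = {P1, P4, P5}, closure = {P1, P2, P4, P5, P6} → lossless.
Decomposition 3: common = {P1, P5}, closure = {P1, P2, P4, P5, P6} → lossless.

Decomposition 1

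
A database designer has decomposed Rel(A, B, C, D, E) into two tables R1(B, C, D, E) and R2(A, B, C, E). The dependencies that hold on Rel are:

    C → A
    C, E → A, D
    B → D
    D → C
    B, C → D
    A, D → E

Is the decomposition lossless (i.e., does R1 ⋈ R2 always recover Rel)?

Common attributes: R1 ∩ R2 = {B, C, E}.
Closure of {B, C, E}: C → A applies, adding A; C, E → A, D applies, adding D. So (B, C, E)⁺ = {A, B, C, D, E}.
This closure contains every attribute of R1, so R1 ∩ R2 → R1. The join is lossless.

Yes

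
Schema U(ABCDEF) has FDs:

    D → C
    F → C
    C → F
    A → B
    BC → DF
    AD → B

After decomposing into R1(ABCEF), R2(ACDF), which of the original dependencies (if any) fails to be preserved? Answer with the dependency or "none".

Check BC → DF: no single fragment contains all of {BCDF}, and the restricted closure of {BC} across the fragments never reaches {DF}.
D → C is preserved.
F → C is preserved.
C → F is preserved.
A → B is preserved.
AD → B is preserved.

BC → DF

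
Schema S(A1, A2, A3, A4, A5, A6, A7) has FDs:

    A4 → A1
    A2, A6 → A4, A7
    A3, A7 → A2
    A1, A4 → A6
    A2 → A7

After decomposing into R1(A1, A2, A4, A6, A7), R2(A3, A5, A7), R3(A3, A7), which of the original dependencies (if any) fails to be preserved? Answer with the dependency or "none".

Check A3, A7 → A2: no single fragment contains all of {A2, A3, A7}, and the restricted closure of {A3, A7} across the fragments never reaches {A2}.
A4 → A1 is preserved.
A2, A6 → A4, A7 is preserved.
A1, A4 → A6 is preserved.
A2 → A7 is preserved.

A3, A7 → A2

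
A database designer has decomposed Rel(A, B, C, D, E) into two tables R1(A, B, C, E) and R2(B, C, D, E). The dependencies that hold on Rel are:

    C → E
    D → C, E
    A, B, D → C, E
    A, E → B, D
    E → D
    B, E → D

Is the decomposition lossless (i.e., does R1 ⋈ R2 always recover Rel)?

Yes

Common attributes: R1 ∩ R2 = {B, C, E}.
Closure of {B, C, E}: E → D applies, adding D. So (B, C, E)⁺ = {B, C, D, E}.
This closure contains every attribute of R2, so R1 ∩ R2 → R2. The join is lossless.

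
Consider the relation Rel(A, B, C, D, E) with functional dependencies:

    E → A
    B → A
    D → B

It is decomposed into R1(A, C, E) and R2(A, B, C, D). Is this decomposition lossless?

Common attributes: R1 ∩ R2 = {A, C}.
No dependency enlarges {A, C}, so (A, C)⁺ = {A, C}.
The closure contains neither all of R1 = {A, C, E} nor all of R2 = {A, B, C, D}, so the common attributes are not a superkey of either fragment. The join is lossy.

No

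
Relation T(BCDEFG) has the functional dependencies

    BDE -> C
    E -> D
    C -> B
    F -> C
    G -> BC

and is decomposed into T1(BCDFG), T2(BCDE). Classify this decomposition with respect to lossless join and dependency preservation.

lossy but dependency-preserving

Lossless test: (BCD)⁺ = {BCD}, which is a superkey of neither fragment — lossy.
Dependency preservation: every FD's attributes lie within a single fragment, so each can be enforced locally — preserved.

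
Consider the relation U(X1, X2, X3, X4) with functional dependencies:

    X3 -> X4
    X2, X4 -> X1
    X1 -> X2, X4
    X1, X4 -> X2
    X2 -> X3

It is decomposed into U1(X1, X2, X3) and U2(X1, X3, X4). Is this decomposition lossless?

Yes

Common attributes: U1 ∩ U2 = {X1, X3}.
Closure of {X1, X3}: X3 → X4 applies, adding X4; X1 → X2, X4 applies, adding X2. So (X1, X3)⁺ = {X1, X2, X3, X4}.
This closure contains every attribute of U1, so U1 ∩ U2 → U1. The join is lossless.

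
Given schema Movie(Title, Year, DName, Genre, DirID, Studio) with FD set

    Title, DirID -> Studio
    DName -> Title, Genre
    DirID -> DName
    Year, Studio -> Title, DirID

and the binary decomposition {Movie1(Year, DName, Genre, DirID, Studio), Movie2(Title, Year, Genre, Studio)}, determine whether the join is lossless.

Yes

Common attributes: Movie1 ∩ Movie2 = {Year, Genre, Studio}.
Closure of {Year, Genre, Studio}: Year, Studio → Title, DirID applies, adding Title, DirID; DirID → DName applies, adding DName. So (Year, Genre, Studio)⁺ = {Title, Year, DName, Genre, DirID, Studio}.
This closure contains every attribute of Movie1, so Movie1 ∩ Movie2 → Movie1. The join is lossless.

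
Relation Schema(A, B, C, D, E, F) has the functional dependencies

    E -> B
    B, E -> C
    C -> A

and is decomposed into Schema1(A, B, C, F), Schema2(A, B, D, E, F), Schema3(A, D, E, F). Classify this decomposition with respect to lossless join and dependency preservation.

lossy and not dependency-preserving

Lossless test (chase): Rows 2 and 3 agree on E; apply E→B and equate their B entries. Rows 2 and 3 agree on B, E; apply B, E→C and equate their C entries. No row becomes fully distinguished — the join is lossy.
Dependency preservation: the restricted closure of {B, E} across the fragments never reaches {C}, so B, E → C cannot be enforced without a join — not preserved.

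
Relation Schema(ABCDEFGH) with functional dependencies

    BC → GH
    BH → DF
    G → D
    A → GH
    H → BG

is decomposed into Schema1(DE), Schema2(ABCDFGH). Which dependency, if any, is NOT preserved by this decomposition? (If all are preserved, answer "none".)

BC → GH lies within Schema2.
BH → DF lies within Schema2.
G → D lies within Schema2.
A → GH lies within Schema2.
H → BG lies within Schema2.
Every dependency is enforceable on the fragments, so the decomposition is dependency-preserving.

none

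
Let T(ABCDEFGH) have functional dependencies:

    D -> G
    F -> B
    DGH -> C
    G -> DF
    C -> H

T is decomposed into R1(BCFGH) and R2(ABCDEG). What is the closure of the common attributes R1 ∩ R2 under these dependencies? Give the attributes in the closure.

BCDFGH

R1 ∩ R2 = {BCG}.
G → DF applies, adding DF
C → H applies, adding H
Closure: {BCDFGH}.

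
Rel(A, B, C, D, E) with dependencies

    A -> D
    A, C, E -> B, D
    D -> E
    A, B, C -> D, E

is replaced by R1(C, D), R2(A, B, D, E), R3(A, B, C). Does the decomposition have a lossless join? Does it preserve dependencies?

Lossless test (chase): Rows 2 and 3 agree on A; apply A→D and equate their D entries. Rows 1 and 2 agree on D; apply D→E and equate their E entries. Rows 1 and 3 agree on D; apply D→E and equate their E entries. Row 3 is now all distinguished symbols — the join is lossless.
Dependency preservation: A, C, E → B, D; A, B, C → D, E are not contained in any single fragment, but the restricted closure of each left-hand side across the fragments still reaches the right-hand side; the remaining FDs each lie inside some fragment. All dependencies are preserved.

lossless and dependency-preserving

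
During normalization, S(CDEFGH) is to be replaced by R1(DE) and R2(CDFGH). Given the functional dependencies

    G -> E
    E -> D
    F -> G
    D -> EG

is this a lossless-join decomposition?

Common attributes: R1 ∩ R2 = {D}.
Closure of {D}: D → EG applies, adding EG. So (D)⁺ = {DEG}.
This closure contains every attribute of R1, so R1 ∩ R2 → R1. The join is lossless.

Yes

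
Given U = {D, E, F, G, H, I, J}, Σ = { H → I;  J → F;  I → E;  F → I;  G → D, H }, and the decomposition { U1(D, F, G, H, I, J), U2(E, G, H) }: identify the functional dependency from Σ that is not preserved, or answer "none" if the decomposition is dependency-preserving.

I → E

Check I → E: no single fragment contains all of {E, I}, and the restricted closure of {I} across the fragments never reaches {E}.
H → I is preserved.
J → F is preserved.
F → I is preserved.
G → D, H is preserved.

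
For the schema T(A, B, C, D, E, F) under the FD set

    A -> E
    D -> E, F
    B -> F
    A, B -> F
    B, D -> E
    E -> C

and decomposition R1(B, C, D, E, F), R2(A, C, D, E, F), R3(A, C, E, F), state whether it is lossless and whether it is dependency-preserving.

Lossless test (chase): applying each FD to every pair of rows produces no changes in the tableau, so no row becomes fully distinguished — the join is lossy.
Dependency preservation: A, B → F is not contained in any single fragment, but the restricted closure of its left-hand side across the fragments still reaches the right-hand side; the remaining FDs each lie inside some fragment. All dependencies are preserved.

lossy but dependency-preserving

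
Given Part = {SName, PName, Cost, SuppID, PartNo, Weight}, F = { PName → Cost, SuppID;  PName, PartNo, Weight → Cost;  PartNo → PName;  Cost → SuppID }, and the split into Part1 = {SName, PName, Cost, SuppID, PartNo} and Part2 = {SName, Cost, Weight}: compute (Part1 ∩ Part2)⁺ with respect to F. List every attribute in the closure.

SName, Cost, SuppID

Part1 ∩ Part2 = {SName, Cost}.
Cost → SuppID applies, adding SuppID
Closure: {SName, Cost, SuppID}.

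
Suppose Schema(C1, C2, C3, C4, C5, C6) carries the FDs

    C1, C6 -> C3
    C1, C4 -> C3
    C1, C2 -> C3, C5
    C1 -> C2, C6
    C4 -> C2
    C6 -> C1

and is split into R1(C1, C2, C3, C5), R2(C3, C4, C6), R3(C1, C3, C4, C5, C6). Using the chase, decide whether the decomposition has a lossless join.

Chase test. Columns are C1, C2, C3, C4, C5, C6; row i has aⱼ where attribute j ∈ Ri, else bᵢⱼ.
Initial tableau (one row per fragment):
  row 1: a1 a2 a3 b14 a5 b16
  row 2: b21 b22 a3 a4 b25 a6
  row 3: a1 b32 a3 a4 a5 a6
Rows 1 and 3 agree on C1; apply C1→C2, C6 and equate their C2, C6 entries.
Rows 2 and 3 agree on C4; apply C4→C2 and equate their C2 entries.
Rows 1 and 2 agree on C6; apply C6→C1 and equate their C1 entries.
Rows 1 and 2 agree on C1, C2; apply C1, C2→C3, C5 and equate their C3, C5 entries.
Row 2 is now all distinguished symbols — the join is lossless.

Yes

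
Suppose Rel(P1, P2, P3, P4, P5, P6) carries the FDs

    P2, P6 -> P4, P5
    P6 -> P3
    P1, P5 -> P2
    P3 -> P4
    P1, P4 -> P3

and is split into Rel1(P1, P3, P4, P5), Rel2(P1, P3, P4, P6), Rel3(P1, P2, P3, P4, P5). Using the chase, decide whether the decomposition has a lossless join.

No

Chase test. Columns are P1, P2, P3, P4, P5, P6; row i has aⱼ where attribute j ∈ Reli, else bᵢⱼ.
Initial tableau (one row per fragment):
  row 1: a1 b12 a3 a4 a5 b16
  row 2: a1 b22 a3 a4 b25 a6
  row 3: a1 a2 a3 a4 a5 b36
Rows 1 and 3 agree on P1, P5; apply P1, P5→P2 and equate their P2 entries.
No row becomes fully distinguished — the join is lossy.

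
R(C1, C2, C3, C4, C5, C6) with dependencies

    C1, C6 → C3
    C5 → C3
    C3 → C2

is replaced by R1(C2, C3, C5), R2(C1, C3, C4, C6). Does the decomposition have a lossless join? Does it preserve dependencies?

Lossless test: (C3)⁺ = {C2, C3}, which is a superkey of neither fragment — lossy.
Dependency preservation: every FD's attributes lie within a single fragment, so each can be enforced locally — preserved.

lossy but dependency-preserving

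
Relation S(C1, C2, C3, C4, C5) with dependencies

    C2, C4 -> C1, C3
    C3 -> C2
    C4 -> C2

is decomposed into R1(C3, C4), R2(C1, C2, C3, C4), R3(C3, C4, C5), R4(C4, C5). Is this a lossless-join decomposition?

Chase test. Columns are C1, C2, C3, C4, C5; row i has aⱼ where attribute j ∈ Ri, else bᵢⱼ.
Initial tableau (one row per fragment):
  row 1: b11 b12 a3 a4 b15
  row 2: a1 a2 a3 a4 b25
  row 3: b31 b32 a3 a4 a5
  row 4: b41 b42 b43 a4 a5
Rows 1 and 2 agree on C3; apply C3→C2 and equate their C2 entries.
Rows 1 and 3 agree on C3; apply C3→C2 and equate their C2 entries.
Rows 1 and 4 agree on C4; apply C4→C2 and equate their C2 entries.
Rows 1 and 2 agree on C2, C4; apply C2, C4→C1, C3 and equate their C1, C3 entries.
Rows 1 and 3 agree on C2, C4; apply C2, C4→C1, C3 and equate their C1, C3 entries.
Rows 1 and 4 agree on C2, C4; apply C2, C4→C1, C3 and equate their C1, C3 entries.
Row 3 is now all distinguished symbols — the join is lossless.

Yes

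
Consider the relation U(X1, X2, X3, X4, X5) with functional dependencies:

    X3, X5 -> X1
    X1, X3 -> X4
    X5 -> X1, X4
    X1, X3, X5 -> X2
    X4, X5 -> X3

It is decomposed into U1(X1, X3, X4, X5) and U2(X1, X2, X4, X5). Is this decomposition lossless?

Common attributes: U1 ∩ U2 = {X1, X4, X5}.
Closure of {X1, X4, X5}: X4, X5 → X3 applies, adding X3; X1, X3, X5 → X2 applies, adding X2. So (X1, X4, X5)⁺ = {X1, X2, X3, X4, X5}.
This closure contains every attribute of U1, so U1 ∩ U2 → U1. The join is lossless.

Yes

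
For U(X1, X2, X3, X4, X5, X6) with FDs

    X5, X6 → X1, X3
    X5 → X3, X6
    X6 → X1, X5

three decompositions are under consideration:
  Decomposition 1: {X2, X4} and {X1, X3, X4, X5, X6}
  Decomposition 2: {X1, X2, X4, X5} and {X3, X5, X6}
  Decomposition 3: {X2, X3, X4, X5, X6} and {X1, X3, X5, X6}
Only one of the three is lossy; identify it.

Decomposition 1

Decomposition 1: common = {X4}, closure = {X4} → lossy.
Decomposition 2: common = {X5}, closure = {X1, X3, X5, X6} → lossless.
Decomposition 3: common = {X3, X5, X6}, closure = {X1, X3, X5, X6} → lossless.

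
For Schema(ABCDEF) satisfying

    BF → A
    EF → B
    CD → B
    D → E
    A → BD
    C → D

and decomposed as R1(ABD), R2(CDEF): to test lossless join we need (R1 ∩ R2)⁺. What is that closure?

DE

R1 ∩ R2 = {D}.
D → E applies, adding E
Closure: {DE}.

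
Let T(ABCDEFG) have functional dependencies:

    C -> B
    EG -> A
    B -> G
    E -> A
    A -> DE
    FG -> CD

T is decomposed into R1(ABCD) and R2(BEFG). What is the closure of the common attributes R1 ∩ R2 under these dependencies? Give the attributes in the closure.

R1 ∩ R2 = {B}.
B → G applies, adding G
Closure: {BG}.

BG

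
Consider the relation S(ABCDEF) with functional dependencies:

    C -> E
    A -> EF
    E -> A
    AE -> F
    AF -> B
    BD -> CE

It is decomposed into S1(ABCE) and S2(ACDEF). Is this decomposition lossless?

Yes

Common attributes: S1 ∩ S2 = {ACE}.
Closure of {ACE}: A → EF applies, adding F; AF → B applies, adding B. So (ACE)⁺ = {ABCEF}.
This closure contains every attribute of S1, so S1 ∩ S2 → S1. The join is lossless.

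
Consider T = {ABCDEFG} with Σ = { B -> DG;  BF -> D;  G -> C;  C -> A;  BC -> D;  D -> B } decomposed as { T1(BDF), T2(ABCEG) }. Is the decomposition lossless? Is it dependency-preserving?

Lossless test: (B)⁺ = {ABCDG}, which is a superkey of neither fragment — lossy.
Dependency preservation: B → DG; BC → D are not contained in any single fragment, but the restricted closure of each left-hand side across the fragments still reaches the right-hand side; the remaining FDs each lie inside some fragment. All dependencies are preserved.

lossy but dependency-preserving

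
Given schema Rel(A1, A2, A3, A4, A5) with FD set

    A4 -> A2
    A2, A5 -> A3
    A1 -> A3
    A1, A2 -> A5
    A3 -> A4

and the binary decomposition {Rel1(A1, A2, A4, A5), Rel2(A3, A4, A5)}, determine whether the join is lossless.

Common attributes: Rel1 ∩ Rel2 = {A4, A5}.
Closure of {A4, A5}: A4 → A2 applies, adding A2; A2, A5 → A3 applies, adding A3. So (A4, A5)⁺ = {A2, A3, A4, A5}.
This closure contains every attribute of Rel2, so Rel1 ∩ Rel2 → Rel2. The join is lossless.

Yes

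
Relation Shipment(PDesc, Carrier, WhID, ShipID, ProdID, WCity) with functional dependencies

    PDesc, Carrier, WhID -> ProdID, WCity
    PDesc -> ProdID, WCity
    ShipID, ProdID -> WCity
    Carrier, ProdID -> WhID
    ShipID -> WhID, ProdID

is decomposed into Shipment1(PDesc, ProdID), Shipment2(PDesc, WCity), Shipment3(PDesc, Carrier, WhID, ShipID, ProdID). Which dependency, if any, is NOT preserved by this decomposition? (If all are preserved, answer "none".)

Check ShipID, ProdID → WCity: no single fragment contains all of {ShipID, ProdID, WCity}, and the restricted closure of {ShipID, ProdID} across the fragments never reaches {WCity}.
PDesc, Carrier, WhID → ProdID, WCity is preserved.
PDesc → ProdID, WCity is preserved.
Carrier, ProdID → WhID is preserved.
ShipID → WhID, ProdID is preserved.

ShipID, ProdID -> WCity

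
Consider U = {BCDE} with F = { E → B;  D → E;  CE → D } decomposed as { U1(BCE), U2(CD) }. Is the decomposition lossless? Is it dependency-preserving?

Lossless test: (C)⁺ = {C}, which is a superkey of neither fragment — lossy.
Dependency preservation: the restricted closure of {D} across the fragments never reaches {E}, so D → E cannot be enforced without a join — not preserved.

lossy and not dependency-preserving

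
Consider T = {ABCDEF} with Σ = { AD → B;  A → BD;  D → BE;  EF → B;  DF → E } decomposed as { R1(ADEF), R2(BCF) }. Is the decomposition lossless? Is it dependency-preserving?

Lossless test: (F)⁺ = {F}, which is a superkey of neither fragment — lossy.
Dependency preservation: the restricted closure of {AD} across the fragments never reaches {B}, so AD → B cannot be enforced without a join — not preserved.

lossy and not dependency-preserving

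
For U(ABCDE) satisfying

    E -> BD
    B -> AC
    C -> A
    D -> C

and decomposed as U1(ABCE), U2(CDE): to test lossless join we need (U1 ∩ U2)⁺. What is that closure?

ABCDE

U1 ∩ U2 = {CE}.
E → BD applies, adding BD
B → AC applies, adding A
Closure: {ABCDE}.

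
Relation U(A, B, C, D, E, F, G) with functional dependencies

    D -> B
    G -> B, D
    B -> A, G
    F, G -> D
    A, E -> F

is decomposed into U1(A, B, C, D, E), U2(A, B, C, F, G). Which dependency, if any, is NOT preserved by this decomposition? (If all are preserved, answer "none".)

Check A, E → F: no single fragment contains all of {A, E, F}, and the restricted closure of {A, E} across the fragments never reaches {F}.
D → B is preserved.
G → B, D is preserved.
B → A, G is preserved.
F, G → D is preserved.

A, E -> F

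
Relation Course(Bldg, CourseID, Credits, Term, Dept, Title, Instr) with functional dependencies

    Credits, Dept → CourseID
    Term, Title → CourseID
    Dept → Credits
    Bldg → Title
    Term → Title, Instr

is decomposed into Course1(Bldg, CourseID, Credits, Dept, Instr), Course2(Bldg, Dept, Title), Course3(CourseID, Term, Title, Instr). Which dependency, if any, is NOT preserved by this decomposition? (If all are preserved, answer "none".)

none

Credits, Dept → CourseID lies within Course1.
Term, Title → CourseID lies within Course3.
Dept → Credits lies within Course1.
Bldg → Title lies within Course2.
Term → Title, Instr lies within Course3.
Every dependency is enforceable on the fragments, so the decomposition is dependency-preserving.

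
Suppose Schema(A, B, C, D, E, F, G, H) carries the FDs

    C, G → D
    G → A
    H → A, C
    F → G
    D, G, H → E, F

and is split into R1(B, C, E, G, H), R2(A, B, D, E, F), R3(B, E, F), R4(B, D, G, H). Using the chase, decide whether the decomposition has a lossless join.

No

Chase test. Columns are A, B, C, D, E, F, G, H; row i has aⱼ where attribute j ∈ Ri, else bᵢⱼ.
Initial tableau (one row per fragment):
  row 1: b11 a2 a3 b14 a5 b16 a7 a8
  row 2: a1 a2 b23 a4 a5 a6 b27 b28
  row 3: b31 a2 b33 b34 a5 a6 b37 b38
  row 4: b41 a2 b43 a4 b45 b46 a7 a8
Rows 1 and 4 agree on G; apply G→A and equate their A entries.
Rows 1 and 4 agree on H; apply H→A, C and equate their A, C entries.
Rows 2 and 3 agree on F; apply F→G and equate their G entries.
Rows 1 and 4 agree on C, G; apply C, G→D and equate their D entries.
Rows 2 and 3 agree on G; apply G→A and equate their A entries.
Rows 1 and 4 agree on D, G, H; apply D, G, H→E, F and equate their E, F entries.
No row becomes fully distinguished — the join is lossy.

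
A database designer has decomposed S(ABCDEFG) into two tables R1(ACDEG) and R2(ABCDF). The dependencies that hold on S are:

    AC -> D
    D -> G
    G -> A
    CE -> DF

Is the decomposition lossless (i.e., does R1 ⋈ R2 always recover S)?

No

Common attributes: R1 ∩ R2 = {ACD}.
Closure of {ACD}: D → G applies, adding G. So (ACD)⁺ = {ACDG}.
The closure contains neither all of R1 = {ACDEG} nor all of R2 = {ABCDF}, so the common attributes are not a superkey of either fragment. The join is lossy.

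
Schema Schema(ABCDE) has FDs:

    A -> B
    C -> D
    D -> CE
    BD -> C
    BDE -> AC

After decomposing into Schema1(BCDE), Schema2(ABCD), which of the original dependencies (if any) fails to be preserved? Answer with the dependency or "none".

A → B lies within Schema2.
C → D lies within Schema1.
D → CE lies within Schema1.
BD → C lies within Schema1.
BDE → AC: restricted closure across fragments reaches AC.
Every dependency is enforceable on the fragments, so the decomposition is dependency-preserving.

none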